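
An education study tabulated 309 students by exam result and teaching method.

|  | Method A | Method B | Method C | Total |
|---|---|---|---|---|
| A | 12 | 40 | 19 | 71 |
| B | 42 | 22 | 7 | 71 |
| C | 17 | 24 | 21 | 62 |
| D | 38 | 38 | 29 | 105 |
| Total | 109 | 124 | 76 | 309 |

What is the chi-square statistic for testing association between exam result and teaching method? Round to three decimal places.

34.910

Grand total N = 309.
Expected counts (row total × column total / N):
  A, Method A: 71×109/309 = 25.0453
  A, Method B: 71×124/309 = 28.4919
  A, Method C: 71×76/309 = 17.4628
  B, Method A: 71×109/309 = 25.0453
  B, Method B: 71×124/309 = 28.4919
  B, Method C: 71×76/309 = 17.4628
  C, Method A: 62×109/309 = 21.8706
  C, Method B: 62×124/309 = 24.8803
  C, Method C: 62×76/309 = 15.2492
  D, Method A: 105×109/309 = 37.0388
  D, Method B: 105×124/309 = 42.1359
  D, Method C: 105×76/309 = 25.8252
Contributions (O − E)²/E:
  (12 − 25.0453)²/25.0453 = 6.7949
  (40 − 28.4919)²/28.4919 = 4.6482
  (19 − 17.4628)²/17.4628 = 0.1353
  (42 − 25.0453)²/25.0453 = 11.4777
  (22 − 28.4919)²/28.4919 = 1.4792
  (7 − 17.4628)²/17.4628 = 6.2688
  (17 − 21.8706)²/21.8706 = 1.0847
  (24 − 24.8803)²/24.8803 = 0.0311
  (21 − 15.2492)²/15.2492 = 2.1687
  (38 − 37.0388)²/37.0388 = 0.0249
  (38 − 42.1359)²/42.1359 = 0.4060
  (29 − 25.8252)²/25.8252 = 0.3903
χ² = 6.7949 + 4.6482 + 0.1353 + 11.4777 + 1.4792 + 6.2688 + 1.0847 + 0.0311 + 2.1687 + 0.0249 + 0.4060 + 0.3903 = 34.910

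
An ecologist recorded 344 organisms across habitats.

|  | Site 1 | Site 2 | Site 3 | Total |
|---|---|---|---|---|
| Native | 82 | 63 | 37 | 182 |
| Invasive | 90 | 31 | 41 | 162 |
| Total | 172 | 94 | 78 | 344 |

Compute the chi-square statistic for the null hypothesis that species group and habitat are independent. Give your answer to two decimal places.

10.34

Grand total N = 344.
Expected counts (row total × column total / N):
  Native, Site 1: 182×172/344 = 91.000
  Native, Site 2: 182×94/344 = 49.733
  Native, Site 3: 182×78/344 = 41.267
  Invasive, Site 1: 162×172/344 = 81.000
  Invasive, Site 2: 162×94/344 = 44.267
  Invasive, Site 3: 162×78/344 = 36.733
Contributions (O − E)²/E:
  (82 − 91.000)²/91.000 = 0.8901
  (63 − 49.733)²/49.733 = 3.5392
  (37 − 41.267)²/41.267 = 0.4412
  (90 − 81.000)²/81.000 = 1.0000
  (31 − 44.267)²/44.267 = 3.9762
  (41 − 36.733)²/36.733 = 0.4957
χ² = 0.8901 + 3.5392 + 0.4412 + 1.0000 + 3.9762 + 0.4957 = 10.34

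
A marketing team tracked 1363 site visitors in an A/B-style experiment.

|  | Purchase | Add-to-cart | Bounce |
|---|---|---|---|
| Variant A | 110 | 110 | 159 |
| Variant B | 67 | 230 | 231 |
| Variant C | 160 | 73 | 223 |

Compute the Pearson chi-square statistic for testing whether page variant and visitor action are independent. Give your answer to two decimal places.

Row totals: 379, 528, 456. Column totals: 337, 413, 613. Grand total N = 1363.
Expected counts (row total × column total / N):
  Variant A, Purchase: 379×337/1363 = 93.707
  Variant A, Add-to-cart: 379×413/1363 = 114.840
  Variant A, Bounce: 379×613/1363 = 170.453
  Variant B, Purchase: 528×337/1363 = 130.547
  Variant B, Add-to-cart: 528×413/1363 = 159.988
  Variant B, Bounce: 528×613/1363 = 237.464
  Variant C, Purchase: 456×337/1363 = 112.745
  Variant C, Add-to-cart: 456×413/1363 = 138.172
  Variant C, Bounce: 456×613/1363 = 205.083
Contributions (O − E)²/E:
  (110 − 93.707)²/93.707 = 2.8329
  (110 − 114.840)²/114.840 = 0.2040
  (159 − 170.453)²/170.453 = 0.7695
  (67 − 130.547)²/130.547 = 30.9331
  (230 − 159.988)²/159.988 = 30.6378
  (231 − 237.464)²/237.464 = 0.1760
  (160 − 112.745)²/112.745 = 19.8061
  (73 − 138.172)²/138.172 = 30.7399
  (223 − 205.083)²/205.083 = 1.5653
χ² = 2.8329 + 0.2040 + 0.7695 + 30.9331 + 30.6378 + 0.1760 + 19.8061 + 30.7399 + 1.5653 = 117.66

117.66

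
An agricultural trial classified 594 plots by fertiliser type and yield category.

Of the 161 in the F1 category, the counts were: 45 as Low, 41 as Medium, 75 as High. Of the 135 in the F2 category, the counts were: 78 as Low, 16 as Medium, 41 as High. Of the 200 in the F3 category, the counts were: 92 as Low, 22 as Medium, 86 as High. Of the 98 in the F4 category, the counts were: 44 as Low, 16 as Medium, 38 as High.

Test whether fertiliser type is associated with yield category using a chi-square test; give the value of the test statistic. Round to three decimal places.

Row totals: 161, 135, 200, 98. Column totals: 259, 95, 240. Grand total N = 594.
Expected counts (row total × column total / N):
  F1, Low: 161×259/594 = 70.2003
  F1, Medium: 161×95/594 = 25.7492
  F1, High: 161×240/594 = 65.0505
  F2, Low: 135×259/594 = 58.8636
  F2, Medium: 135×95/594 = 21.5909
  F2, High: 135×240/594 = 54.5455
  F3, Low: 200×259/594 = 87.2054
  F3, Medium: 200×95/594 = 31.9865
  F3, High: 200×240/594 = 80.8081
  F4, Low: 98×259/594 = 42.7306
  F4, Medium: 98×95/594 = 15.6734
  F4, High: 98×240/594 = 39.5960
Contributions (O − E)²/E:
  (45 − 70.2003)²/70.2003 = 9.0463
  (41 − 25.7492)²/25.7492 = 9.0328
  (75 − 65.0505)²/65.0505 = 1.5218
  (78 − 58.8636)²/58.8636 = 6.2212
  (16 − 21.5909)²/21.5909 = 1.4477
  (41 − 54.5455)²/54.5455 = 3.3638
  (92 − 87.2054)²/87.2054 = 0.2636
  (22 − 31.9865)²/31.9865 = 3.1179
  (86 − 80.8081)²/80.8081 = 0.3336
  (44 − 42.7306)²/42.7306 = 0.0377
  (16 − 15.6734)²/15.6734 = 0.0068
  (38 − 39.5960)²/39.5960 = 0.0643
χ² = 9.0463 + 9.0328 + 1.5218 + 6.2212 + 1.4477 + 3.3638 + 0.2636 + 3.1179 + 0.3336 + 0.0377 + 0.0068 + 0.0643 = 34.458

34.458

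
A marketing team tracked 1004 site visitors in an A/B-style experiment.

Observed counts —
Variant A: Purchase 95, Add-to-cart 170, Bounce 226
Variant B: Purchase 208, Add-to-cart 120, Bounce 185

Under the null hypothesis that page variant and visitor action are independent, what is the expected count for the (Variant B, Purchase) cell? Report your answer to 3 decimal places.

Row total (Variant B) = 513; column total (Purchase) = 303; grand total N = 1004.
Expected count = (row total × column total) / N = 513 × 303 / 1004 = 154.820.

154.820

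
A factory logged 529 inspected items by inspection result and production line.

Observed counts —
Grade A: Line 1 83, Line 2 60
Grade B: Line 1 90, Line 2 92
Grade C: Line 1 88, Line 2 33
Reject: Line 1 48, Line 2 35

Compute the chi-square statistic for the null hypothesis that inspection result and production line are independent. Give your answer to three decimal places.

16.244

Row totals: 143, 182, 121, 83. Column totals: 309, 220. Grand total N = 529.
Expected counts (row total × column total / N):
  Grade A, Line 1: 143×309/529 = 83.5293
  Grade A, Line 2: 143×220/529 = 59.4707
  Grade B, Line 1: 182×309/529 = 106.3100
  Grade B, Line 2: 182×220/529 = 75.6900
  Grade C, Line 1: 121×309/529 = 70.6786
  Grade C, Line 2: 121×220/529 = 50.3214
  Reject, Line 1: 83×309/529 = 48.4820
  Reject, Line 2: 83×220/529 = 34.5180
Contributions (O − E)²/E:
  (83 − 83.5293)²/83.5293 = 0.0034
  (60 − 59.4707)²/59.4707 = 0.0047
  (90 − 106.3100)²/106.3100 = 2.5023
  (92 − 75.6900)²/75.6900 = 3.5145
  (88 − 70.6786)²/70.6786 = 4.2450
  (33 − 50.3214)²/50.3214 = 5.9623
  (48 − 48.4820)²/48.4820 = 0.0048
  (35 − 34.5180)²/34.5180 = 0.0067
χ² = 0.0034 + 0.0047 + 2.5023 + 3.5145 + 4.2450 + 5.9623 + 0.0048 + 0.0067 = 16.244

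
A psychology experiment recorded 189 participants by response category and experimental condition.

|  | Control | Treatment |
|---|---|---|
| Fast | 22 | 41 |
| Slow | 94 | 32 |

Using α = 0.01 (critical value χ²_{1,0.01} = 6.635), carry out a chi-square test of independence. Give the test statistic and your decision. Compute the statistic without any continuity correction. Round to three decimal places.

Row totals: 63, 126. Column totals: 116, 73. Grand total N = 189.
Expected counts (row total × column total / N):
  Fast, Control: 63×116/189 = 38.6667
  Fast, Treatment: 63×73/189 = 24.3333
  Slow, Control: 126×116/189 = 77.3333
  Slow, Treatment: 126×73/189 = 48.6667
Contributions (O − E)²/E:
  (22 − 38.6667)²/38.6667 = 7.1839
  (41 − 24.3333)²/24.3333 = 11.4156
  (94 − 77.3333)²/77.3333 = 3.5920
  (32 − 48.6667)²/48.6667 = 5.7078
χ² = 7.1839 + 11.4156 + 3.5920 + 5.7078 = 27.899
df = (2−1)(2−1) = 1. Since 27.899 > 6.635, reject the null hypothesis of independence at α = 0.01.

27.899; reject H₀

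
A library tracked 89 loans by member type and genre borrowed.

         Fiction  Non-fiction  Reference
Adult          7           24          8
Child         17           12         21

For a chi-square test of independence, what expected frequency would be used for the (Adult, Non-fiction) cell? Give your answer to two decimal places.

15.78

Row total (Adult) = 39; column total (Non-fiction) = 36; grand total N = 89.
Expected count = (row total × column total) / N = 39 × 36 / 89 = 15.78.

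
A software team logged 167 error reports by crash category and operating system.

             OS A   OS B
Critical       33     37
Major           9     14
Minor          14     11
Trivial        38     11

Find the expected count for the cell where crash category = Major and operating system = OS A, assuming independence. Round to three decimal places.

Row total (Major) = 23; column total (OS A) = 94; grand total N = 167.
Expected count = (row total × column total) / N = 23 × 94 / 167 = 12.946.

12.946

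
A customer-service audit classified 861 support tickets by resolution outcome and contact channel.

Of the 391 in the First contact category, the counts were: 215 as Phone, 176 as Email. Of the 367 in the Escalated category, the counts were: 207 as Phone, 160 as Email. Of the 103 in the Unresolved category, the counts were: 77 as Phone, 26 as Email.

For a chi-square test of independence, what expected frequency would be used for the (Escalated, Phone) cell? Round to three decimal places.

Row total (Escalated) = 367; column total (Phone) = 499; grand total N = 861.
Expected count = (row total × column total) / N = 367 × 499 / 861 = 212.698.

212.698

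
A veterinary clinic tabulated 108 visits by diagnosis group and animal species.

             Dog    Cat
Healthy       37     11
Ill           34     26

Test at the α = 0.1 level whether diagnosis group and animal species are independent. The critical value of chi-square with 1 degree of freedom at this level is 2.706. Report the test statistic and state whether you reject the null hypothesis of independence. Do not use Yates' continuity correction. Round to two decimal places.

Row totals: 48, 60. Column totals: 71, 37. Grand total N = 108.
Expected counts (row total × column total / N):
  Healthy, Dog: 48×71/108 = 31.5556
  Healthy, Cat: 48×37/108 = 16.4444
  Ill, Dog: 60×71/108 = 39.4444
  Ill, Cat: 60×37/108 = 20.5556
Contributions (O − E)²/E:
  (37 − 31.5556)²/31.5556 = 0.9393
  (11 − 16.4444)²/16.4444 = 1.8025
  (34 − 39.4444)²/39.4444 = 0.7515
  (26 − 20.5556)²/20.5556 = 1.4420
χ² = 0.9393 + 1.8025 + 0.7515 + 1.4420 = 4.94
df = (2−1)(2−1) = 1. Since 4.94 > 2.706, reject the null hypothesis of independence at α = 0.1.

4.94; reject H₀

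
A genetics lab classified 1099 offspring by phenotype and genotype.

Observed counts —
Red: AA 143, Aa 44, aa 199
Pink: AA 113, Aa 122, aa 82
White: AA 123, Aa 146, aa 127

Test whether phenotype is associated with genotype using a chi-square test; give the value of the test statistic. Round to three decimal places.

Row totals: 386, 317, 396. Column totals: 379, 312, 408. Grand total N = 1099.
Expected counts (row total × column total / N):
  Red, AA: 386×379/1099 = 133.1156
  Red, Aa: 386×312/1099 = 109.5833
  Red, aa: 386×408/1099 = 143.3012
  Pink, AA: 317×379/1099 = 109.3203
  Pink, Aa: 317×312/1099 = 89.9945
  Pink, aa: 317×408/1099 = 117.6852
  White, AA: 396×379/1099 = 136.5641
  White, Aa: 396×312/1099 = 112.4222
  White, aa: 396×408/1099 = 147.0136
Contributions (O − E)²/E:
  (143 − 133.1156)²/133.1156 = 0.7340
  (44 − 109.5833)²/109.5833 = 39.2502
  (199 − 143.3012)²/143.3012 = 21.6492
  (113 − 109.3203)²/109.3203 = 0.1239
  (122 − 89.9945)²/89.9945 = 11.3824
  (82 − 117.6852)²/117.6852 = 10.8207
  (123 − 136.5641)²/136.5641 = 1.3472
  (146 − 112.4222)²/112.4222 = 10.0289
  (127 − 147.0136)²/147.0136 = 2.7245
χ² = 0.7340 + 39.2502 + 21.6492 + 0.1239 + 11.3824 + 10.8207 + 1.3472 + 10.0289 + 2.7245 = 98.061

98.061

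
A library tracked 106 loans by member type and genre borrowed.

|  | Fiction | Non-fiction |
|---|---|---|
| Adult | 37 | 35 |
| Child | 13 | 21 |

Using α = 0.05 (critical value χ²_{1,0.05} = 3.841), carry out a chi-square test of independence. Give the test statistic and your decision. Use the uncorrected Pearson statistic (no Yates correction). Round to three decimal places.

1.603; fail to reject H₀

Row totals: 72, 34. Column totals: 50, 56. Grand total N = 106.
Expected counts (row total × column total / N):
  Adult, Fiction: 72×50/106 = 33.9623
  Adult, Non-fiction: 72×56/106 = 38.0377
  Child, Fiction: 34×50/106 = 16.0377
  Child, Non-fiction: 34×56/106 = 17.9623
Contributions (O − E)²/E:
  (37 − 33.9623)²/33.9623 = 0.2717
  (35 − 38.0377)²/38.0377 = 0.2426
  (13 − 16.0377)²/16.0377 = 0.5754
  (21 − 17.9623)²/17.9623 = 0.5137
χ² = 0.2717 + 0.2426 + 0.5754 + 0.5137 = 1.603
df = (2−1)(2−1) = 1. Since 1.603 < 3.841, fail to reject the null hypothesis of independence at α = 0.05.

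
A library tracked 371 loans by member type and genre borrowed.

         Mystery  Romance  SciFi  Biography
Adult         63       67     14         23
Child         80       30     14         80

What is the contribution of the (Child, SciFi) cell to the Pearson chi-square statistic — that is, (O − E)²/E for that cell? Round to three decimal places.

Row total (Child) = 204; column total (SciFi) = 28; N = 371.
Expected count E = 204 × 28 / 371 = 15.3962.
Contribution = (O − E)²/E = (14 − 15.3962)² / 15.3962 = 0.127.

0.127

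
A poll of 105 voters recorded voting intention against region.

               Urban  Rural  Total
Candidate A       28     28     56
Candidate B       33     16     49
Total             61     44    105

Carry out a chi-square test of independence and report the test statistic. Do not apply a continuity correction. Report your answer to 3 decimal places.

Grand total N = 105.
Expected counts (row total × column total / N):
  Candidate A, Urban: 56×61/105 = 32.5333
  Candidate A, Rural: 56×44/105 = 23.4667
  Candidate B, Urban: 49×61/105 = 28.4667
  Candidate B, Rural: 49×44/105 = 20.5333
Contributions (O − E)²/E:
  (28 − 32.5333)²/32.5333 = 0.6317
  (28 − 23.4667)²/23.4667 = 0.8757
  (33 − 28.4667)²/28.4667 = 0.7219
  (16 − 20.5333)²/20.5333 = 1.0009
χ² = 0.6317 + 0.8757 + 0.7219 + 1.0009 = 3.230

3.230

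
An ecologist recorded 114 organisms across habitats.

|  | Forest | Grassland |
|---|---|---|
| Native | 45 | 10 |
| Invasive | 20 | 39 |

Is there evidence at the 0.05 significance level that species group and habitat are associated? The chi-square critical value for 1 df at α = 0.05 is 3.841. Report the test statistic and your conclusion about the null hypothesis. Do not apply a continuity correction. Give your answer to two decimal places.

Row totals: 55, 59. Column totals: 65, 49. Grand total N = 114.
Expected counts (row total × column total / N):
  Native, Forest: 55×65/114 = 31.360
  Native, Grassland: 55×49/114 = 23.640
  Invasive, Forest: 59×65/114 = 33.640
  Invasive, Grassland: 59×49/114 = 25.360
Contributions (O − E)²/E:
  (45 − 31.360)²/31.360 = 5.9327
  (10 − 23.640)²/23.640 = 7.8701
  (20 − 33.640)²/33.640 = 5.5306
  (39 − 25.360)²/25.360 = 7.3363
χ² = 5.9327 + 7.8701 + 5.5306 + 7.3363 = 26.67
df = (2−1)(2−1) = 1. Since 26.67 > 3.841, reject the null hypothesis of independence at α = 0.05.

26.67; reject H₀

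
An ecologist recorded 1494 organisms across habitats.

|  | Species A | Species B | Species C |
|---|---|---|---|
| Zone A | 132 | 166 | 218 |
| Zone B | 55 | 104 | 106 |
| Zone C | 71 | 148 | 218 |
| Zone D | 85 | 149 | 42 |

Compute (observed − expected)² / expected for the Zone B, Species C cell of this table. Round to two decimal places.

Row total (Zone B) = 265; column total (Species C) = 584; N = 1494.
Expected count E = 265 × 584 / 1494 = 103.588.
Contribution = (O − E)²/E = (106 − 103.588)² / 103.588 = 0.06.

0.06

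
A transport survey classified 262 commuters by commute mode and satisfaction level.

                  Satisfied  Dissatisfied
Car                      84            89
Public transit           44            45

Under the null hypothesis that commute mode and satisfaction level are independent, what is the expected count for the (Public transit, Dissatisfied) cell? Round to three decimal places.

Row total (Public transit) = 89; column total (Dissatisfied) = 134; grand total N = 262.
Expected count = (row total × column total) / N = 89 × 134 / 262 = 45.519.

45.519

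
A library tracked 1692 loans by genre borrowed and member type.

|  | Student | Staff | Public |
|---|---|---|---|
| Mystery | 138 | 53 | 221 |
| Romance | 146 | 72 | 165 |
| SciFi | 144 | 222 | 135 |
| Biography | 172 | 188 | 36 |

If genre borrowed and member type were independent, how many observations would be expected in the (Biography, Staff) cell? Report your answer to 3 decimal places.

125.213

Row total (Biography) = 396; column total (Staff) = 535; grand total N = 1692.
Expected count = (row total × column total) / N = 396 × 535 / 1692 = 125.213.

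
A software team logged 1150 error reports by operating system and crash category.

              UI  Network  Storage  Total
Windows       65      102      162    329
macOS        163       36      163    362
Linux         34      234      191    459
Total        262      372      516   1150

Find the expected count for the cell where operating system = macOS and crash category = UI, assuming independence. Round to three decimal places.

82.473

Row total (macOS) = 362; column total (UI) = 262; grand total N = 1150.
Expected count = (row total × column total) / N = 362 × 262 / 1150 = 82.473.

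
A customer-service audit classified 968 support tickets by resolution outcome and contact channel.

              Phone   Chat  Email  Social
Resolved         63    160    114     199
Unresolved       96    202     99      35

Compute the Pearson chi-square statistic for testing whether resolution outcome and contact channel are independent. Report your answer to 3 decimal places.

Row totals: 536, 432. Column totals: 159, 362, 213, 234. Grand total N = 968.
Expected counts (row total × column total / N):
  Resolved, Phone: 536×159/968 = 88.0413
  Resolved, Chat: 536×362/968 = 200.4463
  Resolved, Email: 536×213/968 = 117.9421
  Resolved, Social: 536×234/968 = 129.5702
  Unresolved, Phone: 432×159/968 = 70.9587
  Unresolved, Chat: 432×362/968 = 161.5537
  Unresolved, Email: 432×213/968 = 95.0579
  Unresolved, Social: 432×234/968 = 104.4298
Contributions (O − E)²/E:
  (63 − 88.0413)²/88.0413 = 7.1224
  (160 − 200.4463)²/200.4463 = 8.1613
  (114 − 117.9421)²/117.9421 = 0.1318
  (199 − 129.5702)²/129.5702 = 37.2037
  (96 − 70.9587)²/70.9587 = 8.8371
  (202 − 161.5537)²/161.5537 = 10.1261
  (99 − 95.0579)²/95.0579 = 0.1635
  (35 − 104.4298)²/104.4298 = 46.1602
χ² = 7.1224 + 8.1613 + 0.1318 + 37.2037 + 8.8371 + 10.1261 + 0.1635 + 46.1602 = 117.906

117.906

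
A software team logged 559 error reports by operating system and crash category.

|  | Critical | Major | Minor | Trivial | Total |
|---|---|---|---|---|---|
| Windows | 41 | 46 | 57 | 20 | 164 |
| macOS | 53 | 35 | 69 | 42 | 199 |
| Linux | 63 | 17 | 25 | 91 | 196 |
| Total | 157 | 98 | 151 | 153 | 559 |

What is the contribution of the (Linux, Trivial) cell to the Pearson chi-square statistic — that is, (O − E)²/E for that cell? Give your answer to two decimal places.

26.01

Row total (Linux) = 196; column total (Trivial) = 153; N = 559.
Expected count E = 196 × 153 / 559 = 53.646.
Contribution = (O − E)²/E = (91 − 53.646)² / 53.646 = 26.01.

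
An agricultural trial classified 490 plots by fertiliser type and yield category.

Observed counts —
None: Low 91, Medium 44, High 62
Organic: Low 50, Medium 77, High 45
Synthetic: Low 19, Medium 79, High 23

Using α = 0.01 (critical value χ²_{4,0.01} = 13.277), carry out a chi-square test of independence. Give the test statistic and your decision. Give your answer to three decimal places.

61.685; reject H₀

Row totals: 197, 172, 121. Column totals: 160, 200, 130. Grand total N = 490.
Expected counts (row total × column total / N):
  None, Low: 197×160/490 = 64.3265
  None, Medium: 197×200/490 = 80.4082
  None, High: 197×130/490 = 52.2653
  Organic, Low: 172×160/490 = 56.1633
  Organic, Medium: 172×200/490 = 70.2041
  Organic, High: 172×130/490 = 45.6327
  Synthetic, Low: 121×160/490 = 39.5102
  Synthetic, Medium: 121×200/490 = 49.3878
  Synthetic, High: 121×130/490 = 32.1020
Contributions (O − E)²/E:
  (91 − 64.3265)²/64.3265 = 11.0604
  (44 − 80.4082)²/80.4082 = 16.4853
  (62 − 52.2653)²/52.2653 = 1.8131
  (50 − 56.1633)²/56.1633 = 0.6764
  (77 − 70.2041)²/70.2041 = 0.6579
  (45 − 45.6327)²/45.6327 = 0.0088
  (19 − 39.5102)²/39.5102 = 10.6471
  (79 − 49.3878)²/49.3878 = 17.7550
  (23 − 32.1020)²/32.1020 = 2.5807
χ² = 11.0604 + 16.4853 + 1.8131 + 0.6764 + 0.6579 + 0.0088 + 10.6471 + 17.7550 + 2.5807 = 61.685
df = (3−1)(3−1) = 4. Since 61.685 > 13.277, reject the null hypothesis of independence at α = 0.01.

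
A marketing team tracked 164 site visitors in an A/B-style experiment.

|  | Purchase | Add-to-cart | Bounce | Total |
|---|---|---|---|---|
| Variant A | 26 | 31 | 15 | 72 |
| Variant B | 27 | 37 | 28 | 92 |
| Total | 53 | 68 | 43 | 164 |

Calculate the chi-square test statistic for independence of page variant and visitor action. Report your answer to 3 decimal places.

2.070

Grand total N = 164.
Expected counts (row total × column total / N):
  Variant A, Purchase: 72×53/164 = 23.2683
  Variant A, Add-to-cart: 72×68/164 = 29.8537
  Variant A, Bounce: 72×43/164 = 18.8780
  Variant B, Purchase: 92×53/164 = 29.7317
  Variant B, Add-to-cart: 92×68/164 = 38.1463
  Variant B, Bounce: 92×43/164 = 24.1220
Contributions (O − E)²/E:
  (26 − 23.2683)²/23.2683 = 0.3207
  (31 − 29.8537)²/29.8537 = 0.0440
  (15 − 18.8780)²/18.8780 = 0.7966
  (27 − 29.7317)²/29.7317 = 0.2510
  (37 − 38.1463)²/38.1463 = 0.0344
  (28 − 24.1220)²/24.1220 = 0.6235
χ² = 0.3207 + 0.0440 + 0.7966 + 0.2510 + 0.0344 + 0.6235 = 2.070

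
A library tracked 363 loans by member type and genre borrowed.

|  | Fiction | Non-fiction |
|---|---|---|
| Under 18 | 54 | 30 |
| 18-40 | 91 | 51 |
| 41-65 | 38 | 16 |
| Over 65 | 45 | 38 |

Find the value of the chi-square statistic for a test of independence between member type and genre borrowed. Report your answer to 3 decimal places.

Row totals: 84, 142, 54, 83. Column totals: 228, 135. Grand total N = 363.
Expected counts (row total × column total / N):
  Under 18, Fiction: 84×228/363 = 52.7603
  Under 18, Non-fiction: 84×135/363 = 31.2397
  18-40, Fiction: 142×228/363 = 89.1901
  18-40, Non-fiction: 142×135/363 = 52.8099
  41-65, Fiction: 54×228/363 = 33.9174
  41-65, Non-fiction: 54×135/363 = 20.0826
  Over 65, Fiction: 83×228/363 = 52.1322
  Over 65, Non-fiction: 83×135/363 = 30.8678
Contributions (O − E)²/E:
  (54 − 52.7603)²/52.7603 = 0.0291
  (30 − 31.2397)²/31.2397 = 0.0492
  (91 − 89.1901)²/89.1901 = 0.0367
  (51 − 52.8099)²/52.8099 = 0.0620
  (38 − 33.9174)²/33.9174 = 0.4914
  (16 − 20.0826)²/20.0826 = 0.8300
  (45 − 52.1322)²/52.1322 = 0.9758
  (38 − 30.8678)²/30.8678 = 1.6479
χ² = 0.0291 + 0.0492 + 0.0367 + 0.0620 + 0.4914 + 0.8300 + 0.9758 + 1.6479 = 4.122

4.122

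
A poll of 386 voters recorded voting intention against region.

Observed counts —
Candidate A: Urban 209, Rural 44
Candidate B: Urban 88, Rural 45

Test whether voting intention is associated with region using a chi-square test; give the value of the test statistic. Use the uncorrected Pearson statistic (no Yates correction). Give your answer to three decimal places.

Row totals: 253, 133. Column totals: 297, 89. Grand total N = 386.
Expected counts (row total × column total / N):
  Candidate A, Urban: 253×297/386 = 194.6658
  Candidate A, Rural: 253×89/386 = 58.3342
  Candidate B, Urban: 133×297/386 = 102.3342
  Candidate B, Rural: 133×89/386 = 30.6658
Contributions (O − E)²/E:
  (209 − 194.6658)²/194.6658 = 1.0555
  (44 − 58.3342)²/58.3342 = 3.5223
  (88 − 102.3342)²/102.3342 = 2.0078
  (45 − 30.6658)²/30.6658 = 6.7003
χ² = 1.0555 + 3.5223 + 2.0078 + 6.7003 = 13.286

13.286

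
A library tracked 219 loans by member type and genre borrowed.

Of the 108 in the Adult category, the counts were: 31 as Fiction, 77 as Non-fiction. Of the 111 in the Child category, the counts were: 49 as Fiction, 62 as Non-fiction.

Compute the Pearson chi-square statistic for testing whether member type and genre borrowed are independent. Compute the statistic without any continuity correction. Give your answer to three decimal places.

5.629

Row totals: 108, 111. Column totals: 80, 139. Grand total N = 219.
Expected counts (row total × column total / N):
  Adult, Fiction: 108×80/219 = 39.4521
  Adult, Non-fiction: 108×139/219 = 68.5479
  Child, Fiction: 111×80/219 = 40.5479
  Child, Non-fiction: 111×139/219 = 70.4521
Contributions (O − E)²/E:
  (31 − 39.4521)²/39.4521 = 1.8108
  (77 − 68.5479)²/68.5479 = 1.0422
  (49 − 40.5479)²/40.5479 = 1.7618
  (62 − 70.4521)²/70.4521 = 1.0140
χ² = 1.8108 + 1.0422 + 1.7618 + 1.0140 = 5.629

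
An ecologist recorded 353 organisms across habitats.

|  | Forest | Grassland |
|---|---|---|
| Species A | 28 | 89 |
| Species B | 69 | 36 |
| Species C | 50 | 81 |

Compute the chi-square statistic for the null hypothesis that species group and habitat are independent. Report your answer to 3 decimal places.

40.789

Row totals: 117, 105, 131. Column totals: 147, 206. Grand total N = 353.
Expected counts (row total × column total / N):
  Species A, Forest: 117×147/353 = 48.7224
  Species A, Grassland: 117×206/353 = 68.2776
  Species B, Forest: 105×147/353 = 43.7252
  Species B, Grassland: 105×206/353 = 61.2748
  Species C, Forest: 131×147/353 = 54.5524
  Species C, Grassland: 131×206/353 = 76.4476
Contributions (O − E)²/E:
  (28 − 48.7224)²/48.7224 = 8.8136
  (89 − 68.2776)²/68.2776 = 6.2893
  (69 − 43.7252)²/43.7252 = 14.6098
  (36 − 61.2748)²/61.2748 = 10.4254
  (50 − 54.5524)²/54.5524 = 0.3799
  (81 − 76.4476)²/76.4476 = 0.2711
χ² = 8.8136 + 6.2893 + 14.6098 + 10.4254 + 0.3799 + 0.2711 = 40.789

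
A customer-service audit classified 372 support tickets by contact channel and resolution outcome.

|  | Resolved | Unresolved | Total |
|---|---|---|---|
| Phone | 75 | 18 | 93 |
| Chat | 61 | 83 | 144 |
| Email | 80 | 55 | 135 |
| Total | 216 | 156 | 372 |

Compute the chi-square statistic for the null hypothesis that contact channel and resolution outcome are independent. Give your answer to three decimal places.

34.137

Grand total N = 372.
Expected counts (row total × column total / N):
  Phone, Resolved: 93×216/372 = 54.0000
  Phone, Unresolved: 93×156/372 = 39.0000
  Chat, Resolved: 144×216/372 = 83.6129
  Chat, Unresolved: 144×156/372 = 60.3871
  Email, Resolved: 135×216/372 = 78.3871
  Email, Unresolved: 135×156/372 = 56.6129
Contributions (O − E)²/E:
  (75 − 54.0000)²/54.0000 = 8.1667
  (18 − 39.0000)²/39.0000 = 11.3077
  (61 − 83.6129)²/83.6129 = 6.1156
  (83 − 60.3871)²/60.3871 = 8.4678
  (80 − 78.3871)²/78.3871 = 0.0332
  (55 − 56.6129)²/56.6129 = 0.0460
χ² = 8.1667 + 11.3077 + 6.1156 + 8.4678 + 0.0332 + 0.0460 = 34.137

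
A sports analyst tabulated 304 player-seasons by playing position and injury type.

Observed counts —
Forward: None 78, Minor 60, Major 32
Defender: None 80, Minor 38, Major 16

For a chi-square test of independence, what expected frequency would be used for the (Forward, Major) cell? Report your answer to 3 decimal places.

26.842

Row total (Forward) = 170; column total (Major) = 48; grand total N = 304.
Expected count = (row total × column total) / N = 170 × 48 / 304 = 26.842.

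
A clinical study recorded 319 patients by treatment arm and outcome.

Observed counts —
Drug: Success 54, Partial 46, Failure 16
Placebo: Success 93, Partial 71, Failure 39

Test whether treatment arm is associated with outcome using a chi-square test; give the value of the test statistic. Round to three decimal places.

1.707

Row totals: 116, 203. Column totals: 147, 117, 55. Grand total N = 319.
Expected counts (row total × column total / N):
  Drug, Success: 116×147/319 = 53.4545
  Drug, Partial: 116×117/319 = 42.5455
  Drug, Failure: 116×55/319 = 20.0000
  Placebo, Success: 203×147/319 = 93.5455
  Placebo, Partial: 203×117/319 = 74.4545
  Placebo, Failure: 203×55/319 = 35.0000
Contributions (O − E)²/E:
  (54 − 53.4545)²/53.4545 = 0.0056
  (46 − 42.5455)²/42.5455 = 0.2805
  (16 − 20.0000)²/20.0000 = 0.8000
  (93 − 93.5455)²/93.5455 = 0.0032
  (71 − 74.4545)²/74.4545 = 0.1603
  (39 − 35.0000)²/35.0000 = 0.4571
χ² = 0.0056 + 0.2805 + 0.8000 + 0.0032 + 0.1603 + 0.4571 = 1.707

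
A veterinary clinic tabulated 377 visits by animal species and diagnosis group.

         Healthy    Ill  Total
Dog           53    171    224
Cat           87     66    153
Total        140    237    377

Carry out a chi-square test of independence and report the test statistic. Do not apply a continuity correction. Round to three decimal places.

Grand total N = 377.
Expected counts (row total × column total / N):
  Dog, Healthy: 224×140/377 = 83.1830
  Dog, Ill: 224×237/377 = 140.8170
  Cat, Healthy: 153×140/377 = 56.8170
  Cat, Ill: 153×237/377 = 96.1830
Contributions (O − E)²/E:
  (53 − 83.1830)²/83.1830 = 10.9519
  (171 − 140.8170)²/140.8170 = 6.4695
  (87 − 56.8170)²/56.8170 = 16.0342
  (66 − 96.1830)²/96.1830 = 9.4717
χ² = 10.9519 + 6.4695 + 16.0342 + 9.4717 = 42.927

42.927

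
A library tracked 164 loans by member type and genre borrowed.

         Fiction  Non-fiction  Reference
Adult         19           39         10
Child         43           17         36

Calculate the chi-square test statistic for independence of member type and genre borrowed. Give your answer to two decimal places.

Row totals: 68, 96. Column totals: 62, 56, 46. Grand total N = 164.
Expected counts (row total × column total / N):
  Adult, Fiction: 68×62/164 = 25.707
  Adult, Non-fiction: 68×56/164 = 23.220
  Adult, Reference: 68×46/164 = 19.073
  Child, Fiction: 96×62/164 = 36.293
  Child, Non-fiction: 96×56/164 = 32.780
  Child, Reference: 96×46/164 = 26.927
Contributions (O − E)²/E:
  (19 − 25.707)²/25.707 = 1.7499
  (39 − 23.220)²/23.220 = 10.7239
  (10 − 19.073)²/19.073 = 4.3160
  (43 − 36.293)²/36.293 = 1.2395
  (17 − 32.780)²/32.780 = 7.5964
  (36 − 26.927)²/26.927 = 3.0571
χ² = 1.7499 + 10.7239 + 4.3160 + 1.2395 + 7.5964 + 3.0571 = 28.68

28.68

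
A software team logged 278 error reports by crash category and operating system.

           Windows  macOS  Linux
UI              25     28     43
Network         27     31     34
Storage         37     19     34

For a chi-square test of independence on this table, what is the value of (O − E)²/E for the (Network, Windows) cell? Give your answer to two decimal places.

Row total (Network) = 92; column total (Windows) = 89; N = 278.
Expected count E = 92 × 89 / 278 = 29.453.
Contribution = (O − E)²/E = (27 − 29.453)² / 29.453 = 0.20.

0.20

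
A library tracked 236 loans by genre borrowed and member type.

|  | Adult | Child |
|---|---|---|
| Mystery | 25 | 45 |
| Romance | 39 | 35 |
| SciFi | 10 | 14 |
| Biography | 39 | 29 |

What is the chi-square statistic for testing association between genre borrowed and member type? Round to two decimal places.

Row totals: 70, 74, 24, 68. Column totals: 113, 123. Grand total N = 236.
Expected counts (row total × column total / N):
  Mystery, Adult: 70×113/236 = 33.517
  Mystery, Child: 70×123/236 = 36.483
  Romance, Adult: 74×113/236 = 35.432
  Romance, Child: 74×123/236 = 38.568
  SciFi, Adult: 24×113/236 = 11.492
  SciFi, Child: 24×123/236 = 12.508
  Biography, Adult: 68×113/236 = 32.559
  Biography, Child: 68×123/236 = 35.441
Contributions (O − E)²/E:
  (25 − 33.517)²/33.517 = 2.1643
  (45 − 36.483)²/36.483 = 1.9883
  (39 − 35.432)²/35.432 = 0.3593
  (35 − 38.568)²/38.568 = 0.3301
  (10 − 11.492)²/11.492 = 0.1937
  (14 − 12.508)²/12.508 = 0.1780
  (39 − 32.559)²/32.559 = 1.2742
  (29 − 35.441)²/35.441 = 1.1706
χ² = 2.1643 + 1.9883 + 0.3593 + 0.3301 + 0.1937 + 0.1780 + 1.2742 + 1.1706 = 7.66

7.66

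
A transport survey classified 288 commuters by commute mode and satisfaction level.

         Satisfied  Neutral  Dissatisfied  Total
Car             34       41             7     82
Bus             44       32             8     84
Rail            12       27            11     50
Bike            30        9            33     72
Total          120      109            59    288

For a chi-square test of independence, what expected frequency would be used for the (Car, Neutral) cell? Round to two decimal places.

31.03

Row total (Car) = 82; column total (Neutral) = 109; grand total N = 288.
Expected count = (row total × column total) / N = 82 × 109 / 288 = 31.03.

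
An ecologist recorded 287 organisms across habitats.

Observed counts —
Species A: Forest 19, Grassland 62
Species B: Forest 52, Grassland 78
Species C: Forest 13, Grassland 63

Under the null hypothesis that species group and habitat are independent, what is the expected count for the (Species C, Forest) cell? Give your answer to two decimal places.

Row total (Species C) = 76; column total (Forest) = 84; grand total N = 287.
Expected count = (row total × column total) / N = 76 × 84 / 287 = 22.24.

22.24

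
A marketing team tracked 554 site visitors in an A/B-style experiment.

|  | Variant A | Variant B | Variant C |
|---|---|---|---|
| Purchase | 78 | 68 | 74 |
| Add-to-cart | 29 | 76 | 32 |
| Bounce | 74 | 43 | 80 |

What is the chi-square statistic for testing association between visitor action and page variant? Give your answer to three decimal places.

Row totals: 220, 137, 197. Column totals: 181, 187, 186. Grand total N = 554.
Expected counts (row total × column total / N):
  Purchase, Variant A: 220×181/554 = 71.8773
  Purchase, Variant B: 220×187/554 = 74.2599
  Purchase, Variant C: 220×186/554 = 73.8628
  Add-to-cart, Variant A: 137×181/554 = 44.7599
  Add-to-cart, Variant B: 137×187/554 = 46.2437
  Add-to-cart, Variant C: 137×186/554 = 45.9964
  Bounce, Variant A: 197×181/554 = 64.3628
  Bounce, Variant B: 197×187/554 = 66.4964
  Bounce, Variant C: 197×186/554 = 66.1408
Contributions (O − E)²/E:
  (78 − 71.8773)²/71.8773 = 0.5215
  (68 − 74.2599)²/74.2599 = 0.5277
  (74 − 73.8628)²/73.8628 = 0.0003
  (29 − 44.7599)²/44.7599 = 5.5490
  (76 − 46.2437)²/46.2437 = 19.1472
  (32 − 45.9964)²/45.9964 = 4.2590
  (74 − 64.3628)²/64.3628 = 1.4430
  (43 − 66.4964)²/66.4964 = 8.3024
  (80 − 66.1408)²/66.1408 = 2.9041
χ² = 0.5215 + 0.5277 + 0.0003 + 5.5490 + 19.1472 + 4.2590 + 1.4430 + 8.3024 + 2.9041 = 42.654

42.654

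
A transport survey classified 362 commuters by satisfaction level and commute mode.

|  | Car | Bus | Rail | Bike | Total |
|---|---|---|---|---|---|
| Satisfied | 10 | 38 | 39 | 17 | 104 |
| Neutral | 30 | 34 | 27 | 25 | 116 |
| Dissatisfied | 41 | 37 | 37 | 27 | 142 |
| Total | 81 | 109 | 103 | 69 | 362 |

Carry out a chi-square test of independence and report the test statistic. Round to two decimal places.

18.26

Grand total N = 362.
Expected counts (row total × column total / N):
  Satisfied, Car: 104×81/362 = 23.271
  Satisfied, Bus: 104×109/362 = 31.315
  Satisfied, Rail: 104×103/362 = 29.591
  Satisfied, Bike: 104×69/362 = 19.823
  Neutral, Car: 116×81/362 = 25.956
  Neutral, Bus: 116×109/362 = 34.928
  Neutral, Rail: 116×103/362 = 33.006
  Neutral, Bike: 116×69/362 = 22.110
  Dissatisfied, Car: 142×81/362 = 31.773
  Dissatisfied, Bus: 142×109/362 = 42.757
  Dissatisfied, Rail: 142×103/362 = 40.403
  Dissatisfied, Bike: 142×69/362 = 27.066
Contributions (O − E)²/E:
  (10 − 23.271)²/23.271 = 7.5682
  (38 − 31.315)²/31.315 = 1.4271
  (39 − 29.591)²/29.591 = 2.9918
  (17 − 19.823)²/19.823 = 0.4020
  (30 − 25.956)²/25.956 = 0.6301
  (34 − 34.928)²/34.928 = 0.0247
  (27 − 33.006)²/33.006 = 1.0929
  (25 − 22.110)²/22.110 = 0.3778
  (41 − 31.773)²/31.773 = 2.6796
  (37 − 42.757)²/42.757 = 0.7751
  (37 − 40.403)²/40.403 = 0.2866
  (27 − 27.066)²/27.066 = 0.0002
χ² = 7.5682 + 1.4271 + 2.9918 + 0.4020 + 0.6301 + 0.0247 + 1.0929 + 0.3778 + 2.6796 + 0.7751 + 0.2866 + 0.0002 = 18.26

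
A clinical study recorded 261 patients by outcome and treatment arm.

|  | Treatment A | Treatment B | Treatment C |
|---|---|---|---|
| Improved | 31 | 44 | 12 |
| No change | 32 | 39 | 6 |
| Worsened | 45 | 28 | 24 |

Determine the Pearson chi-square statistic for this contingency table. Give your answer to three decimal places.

16.152

Row totals: 87, 77, 97. Column totals: 108, 111, 42. Grand total N = 261.
Expected counts (row total × column total / N):
  Improved, Treatment A: 87×108/261 = 36.0000
  Improved, Treatment B: 87×111/261 = 37.0000
  Improved, Treatment C: 87×42/261 = 14.0000
  No change, Treatment A: 77×108/261 = 31.8621
  No change, Treatment B: 77×111/261 = 32.7471
  No change, Treatment C: 77×42/261 = 12.3908
  Worsened, Treatment A: 97×108/261 = 40.1379
  Worsened, Treatment B: 97×111/261 = 41.2529
  Worsened, Treatment C: 97×42/261 = 15.6092
Contributions (O − E)²/E:
  (31 − 36.0000)²/36.0000 = 0.6944
  (44 − 37.0000)²/37.0000 = 1.3243
  (12 − 14.0000)²/14.0000 = 0.2857
  (32 − 31.8621)²/31.8621 = 0.0006
  (39 − 32.7471)²/32.7471 = 1.1940
  (6 − 12.3908)²/12.3908 = 3.2962
  (45 − 40.1379)²/40.1379 = 0.5890
  (28 − 41.2529)²/41.2529 = 4.2576
  (24 − 15.6092)²/15.6092 = 4.5105
χ² = 0.6944 + 1.3243 + 0.2857 + 0.0006 + 1.1940 + 3.2962 + 0.5890 + 4.2576 + 4.5105 = 16.152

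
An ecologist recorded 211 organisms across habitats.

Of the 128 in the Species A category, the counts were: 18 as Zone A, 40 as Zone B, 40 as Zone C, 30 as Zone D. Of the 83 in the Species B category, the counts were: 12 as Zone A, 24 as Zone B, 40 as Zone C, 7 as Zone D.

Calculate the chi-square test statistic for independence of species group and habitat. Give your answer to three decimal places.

10.372

Row totals: 128, 83. Column totals: 30, 64, 80, 37. Grand total N = 211.
Expected counts (row total × column total / N):
  Species A, Zone A: 128×30/211 = 18.1991
  Species A, Zone B: 128×64/211 = 38.8246
  Species A, Zone C: 128×80/211 = 48.5308
  Species A, Zone D: 128×37/211 = 22.4455
  Species B, Zone A: 83×30/211 = 11.8009
  Species B, Zone B: 83×64/211 = 25.1754
  Species B, Zone C: 83×80/211 = 31.4692
  Species B, Zone D: 83×37/211 = 14.5545
Contributions (O − E)²/E:
  (18 − 18.1991)²/18.1991 = 0.0022
  (40 − 38.8246)²/38.8246 = 0.0356
  (40 − 48.5308)²/48.5308 = 1.4996
  (30 − 22.4455)²/22.4455 = 2.5426
  (12 − 11.8009)²/11.8009 = 0.0034
  (24 − 25.1754)²/25.1754 = 0.0549
  (40 − 31.4692)²/31.4692 = 2.3126
  (7 − 14.5545)²/14.5545 = 3.9212
χ² = 0.0022 + 0.0356 + 1.4996 + 2.5426 + 0.0034 + 0.0549 + 2.3126 + 3.9212 = 10.372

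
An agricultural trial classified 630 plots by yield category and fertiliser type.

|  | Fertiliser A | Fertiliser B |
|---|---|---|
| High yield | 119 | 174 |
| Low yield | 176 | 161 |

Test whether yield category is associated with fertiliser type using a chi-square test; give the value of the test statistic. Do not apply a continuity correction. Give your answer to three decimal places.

Row totals: 293, 337. Column totals: 295, 335. Grand total N = 630.
Expected counts (row total × column total / N):
  High yield, Fertiliser A: 293×295/630 = 137.1984
  High yield, Fertiliser B: 293×335/630 = 155.8016
  Low yield, Fertiliser A: 337×295/630 = 157.8016
  Low yield, Fertiliser B: 337×335/630 = 179.1984
Contributions (O − E)²/E:
  (119 − 137.1984)²/137.1984 = 2.4139
  (174 − 155.8016)²/155.8016 = 2.1257
  (176 − 157.8016)²/157.8016 = 2.0987
  (161 − 179.1984)²/179.1984 = 1.8481
χ² = 2.4139 + 2.1257 + 2.0987 + 1.8481 = 8.486

8.486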